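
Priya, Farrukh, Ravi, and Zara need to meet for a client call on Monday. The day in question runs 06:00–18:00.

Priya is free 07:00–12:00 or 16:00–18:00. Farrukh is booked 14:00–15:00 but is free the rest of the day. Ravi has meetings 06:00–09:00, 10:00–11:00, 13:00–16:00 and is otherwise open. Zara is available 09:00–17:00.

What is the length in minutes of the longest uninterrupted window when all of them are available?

Priya free: 07:00-12:00, 16:00-18:00.
Farrukh free: 06:00-14:00, 15:00-18:00 (invert busy blocks within the working day).
Ravi free: 09:00-10:00, 11:00-13:00, 16:00-18:00 (invert busy blocks within the working day).
Zara free: 09:00-17:00.
Priya ∩ Farrukh: 07:00-12:00, 16:00-18:00.
Priya ∩ Farrukh ∩ Ravi: 09:00-10:00, 11:00-12:00, 16:00-18:00.
Priya ∩ Farrukh ∩ Ravi ∩ Zara: 09:00-10:00, 11:00-12:00, 16:00-17:00.
The longest is 09:00-10:00 at 60 minutes.

60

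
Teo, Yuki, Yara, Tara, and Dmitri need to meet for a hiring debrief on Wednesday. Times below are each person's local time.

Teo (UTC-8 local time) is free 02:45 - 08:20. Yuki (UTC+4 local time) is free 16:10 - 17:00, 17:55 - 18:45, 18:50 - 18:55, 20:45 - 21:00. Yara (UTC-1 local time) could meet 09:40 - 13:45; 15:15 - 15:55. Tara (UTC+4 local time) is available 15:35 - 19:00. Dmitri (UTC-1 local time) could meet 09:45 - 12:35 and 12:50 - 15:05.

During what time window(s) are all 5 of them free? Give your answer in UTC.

12:10-13:00, 13:55-14:45

Teo in UTC: 10:45-16:20 (add 8h to convert from UTC-8).
Yuki in UTC: 12:10-13:00, 13:55-14:45, 14:50-14:55, 16:45-17:00 (subtract 4h to convert from UTC+4).
Yara in UTC: 10:40-14:45, 16:15-16:55 (add 1h to convert from UTC-1).
Tara in UTC: 11:35-15:00 (subtract 4h to convert from UTC+4).
Dmitri in UTC: 10:45-13:35, 13:50-16:05 (add 1h to convert from UTC-1).
Teo ∩ Yuki: 12:10-13:00, 13:55-14:45, 14:50-14:55.
Teo ∩ Yuki ∩ Yara: 12:10-13:00, 13:55-14:45.
Teo ∩ Yuki ∩ Yara ∩ Tara: 12:10-13:00, 13:55-14:45.
Teo ∩ Yuki ∩ Yara ∩ Tara ∩ Dmitri: 12:10-13:00, 13:55-14:45.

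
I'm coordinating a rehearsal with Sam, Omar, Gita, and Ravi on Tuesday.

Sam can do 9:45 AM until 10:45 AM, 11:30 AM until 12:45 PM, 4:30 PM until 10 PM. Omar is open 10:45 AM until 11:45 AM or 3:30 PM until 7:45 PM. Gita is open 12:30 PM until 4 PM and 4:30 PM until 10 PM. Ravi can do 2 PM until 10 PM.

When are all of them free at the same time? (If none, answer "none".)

16:30-19:45

Sam ∩ Omar: 11:30-11:45, 16:30-19:45.
Sam ∩ Omar ∩ Gita: 16:30-19:45.
Sam ∩ Omar ∩ Gita ∩ Ravi: 16:30-19:45.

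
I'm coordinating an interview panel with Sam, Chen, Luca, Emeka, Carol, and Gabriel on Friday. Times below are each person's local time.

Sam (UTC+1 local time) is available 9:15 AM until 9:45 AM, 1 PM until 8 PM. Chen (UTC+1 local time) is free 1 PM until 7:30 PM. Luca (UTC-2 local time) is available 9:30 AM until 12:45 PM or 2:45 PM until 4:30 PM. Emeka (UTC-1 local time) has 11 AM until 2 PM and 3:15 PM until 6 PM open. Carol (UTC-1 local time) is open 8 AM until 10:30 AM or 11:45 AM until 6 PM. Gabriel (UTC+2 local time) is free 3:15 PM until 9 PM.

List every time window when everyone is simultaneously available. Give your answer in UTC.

Sam in UTC: 08:15-08:45, 12:00-19:00 (subtract 1h to convert from UTC+1).
Chen in UTC: 12:00-18:30 (subtract 1h to convert from UTC+1).
Luca in UTC: 11:30-14:45, 16:45-18:30 (add 2h to convert from UTC-2).
Emeka in UTC: 12:00-15:00, 16:15-19:00 (add 1h to convert from UTC-1).
Carol in UTC: 09:00-11:30, 12:45-19:00 (add 1h to convert from UTC-1).
Gabriel in UTC: 13:15-19:00 (subtract 2h to convert from UTC+2).
Sam ∩ Chen: 12:00-18:30.
Sam ∩ Chen ∩ Luca: 12:00-14:45, 16:45-18:30.
Sam ∩ Chen ∩ Luca ∩ Emeka: 12:00-14:45, 16:45-18:30.
Sam ∩ Chen ∩ Luca ∩ Emeka ∩ Carol: 12:45-14:45, 16:45-18:30.
Sam ∩ Chen ∩ Luca ∩ Emeka ∩ Carol ∩ Gabriel: 13:15-14:45, 16:45-18:30.

13:15-14:45, 16:45-18:30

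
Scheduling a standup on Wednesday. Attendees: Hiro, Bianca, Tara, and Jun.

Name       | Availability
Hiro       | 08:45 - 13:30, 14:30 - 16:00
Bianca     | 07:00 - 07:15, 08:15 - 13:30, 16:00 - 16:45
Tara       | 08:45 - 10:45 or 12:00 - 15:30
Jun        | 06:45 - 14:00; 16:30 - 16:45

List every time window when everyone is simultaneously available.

08:45-10:45, 12:00-13:30

Hiro ∩ Bianca: 08:45-13:30.
Hiro ∩ Bianca ∩ Tara: 08:45-10:45, 12:00-13:30.
Hiro ∩ Bianca ∩ Tara ∩ Jun: 08:45-10:45, 12:00-13:30.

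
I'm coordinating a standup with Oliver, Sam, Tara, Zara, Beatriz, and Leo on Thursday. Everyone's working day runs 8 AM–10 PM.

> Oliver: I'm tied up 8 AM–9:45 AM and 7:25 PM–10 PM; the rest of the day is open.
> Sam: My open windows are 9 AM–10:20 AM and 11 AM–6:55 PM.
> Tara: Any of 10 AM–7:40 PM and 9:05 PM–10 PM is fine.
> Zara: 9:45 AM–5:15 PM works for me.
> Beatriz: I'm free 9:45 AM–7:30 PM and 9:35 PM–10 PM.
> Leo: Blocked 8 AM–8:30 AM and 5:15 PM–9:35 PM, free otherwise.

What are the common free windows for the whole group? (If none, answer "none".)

10:00-10:20, 11:00-17:15

Oliver free: 09:45-19:25 (invert busy blocks within the working day).
Sam free: 09:00-10:20, 11:00-18:55.
Tara free: 10:00-19:40, 21:05-22:00.
Zara free: 09:45-17:15.
Beatriz free: 09:45-19:30, 21:35-22:00.
Leo free: 08:30-17:15, 21:35-22:00 (invert busy blocks within the working day).
Oliver ∩ Sam: 09:45-10:20, 11:00-18:55.
Oliver ∩ Sam ∩ Tara: 10:00-10:20, 11:00-18:55.
Oliver ∩ Sam ∩ Tara ∩ Zara: 10:00-10:20, 11:00-17:15.
Oliver ∩ Sam ∩ Tara ∩ Zara ∩ Beatriz: 10:00-10:20, 11:00-17:15.
Oliver ∩ Sam ∩ Tara ∩ Zara ∩ Beatriz ∩ Leo: 10:00-10:20, 11:00-17:15.
So the common availability across everyone is 10:00-10:20, 11:00-17:15.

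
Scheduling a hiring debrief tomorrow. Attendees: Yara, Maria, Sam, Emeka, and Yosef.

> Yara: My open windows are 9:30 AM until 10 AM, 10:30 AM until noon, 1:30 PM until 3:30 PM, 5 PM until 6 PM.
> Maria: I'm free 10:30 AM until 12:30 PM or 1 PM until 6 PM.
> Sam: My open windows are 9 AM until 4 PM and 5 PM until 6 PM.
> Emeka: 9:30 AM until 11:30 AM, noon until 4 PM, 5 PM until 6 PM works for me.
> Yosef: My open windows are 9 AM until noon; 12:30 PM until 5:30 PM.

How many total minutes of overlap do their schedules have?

Yara ∩ Maria: 10:30-12:00, 13:30-15:30, 17:00-18:00.
Yara ∩ Maria ∩ Sam: 10:30-12:00, 13:30-15:30, 17:00-18:00.
Yara ∩ Maria ∩ Sam ∩ Emeka: 10:30-11:30, 13:30-15:30, 17:00-18:00.
Yara ∩ Maria ∩ Sam ∩ Emeka ∩ Yosef: 10:30-11:30, 13:30-15:30, 17:00-17:30.
Summing the common windows: 60 + 120 + 30 = 210 minutes.

210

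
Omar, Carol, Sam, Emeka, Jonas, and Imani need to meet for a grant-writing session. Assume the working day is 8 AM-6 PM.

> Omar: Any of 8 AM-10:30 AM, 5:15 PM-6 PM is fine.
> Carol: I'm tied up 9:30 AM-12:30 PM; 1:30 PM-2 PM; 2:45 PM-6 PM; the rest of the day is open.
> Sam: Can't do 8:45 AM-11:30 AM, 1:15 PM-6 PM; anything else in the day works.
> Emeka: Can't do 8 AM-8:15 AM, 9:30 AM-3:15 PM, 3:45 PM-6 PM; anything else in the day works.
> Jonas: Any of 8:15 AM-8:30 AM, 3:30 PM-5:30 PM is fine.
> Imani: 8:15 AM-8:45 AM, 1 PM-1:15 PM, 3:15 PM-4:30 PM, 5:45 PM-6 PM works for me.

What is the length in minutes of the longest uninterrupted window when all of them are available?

Omar free: 08:00-10:30, 17:15-18:00.
Carol free: 08:00-09:30, 12:30-13:30, 14:00-14:45 (invert busy blocks within the working day).
Sam free: 08:00-08:45, 11:30-13:15 (invert busy blocks within the working day).
Emeka free: 08:15-09:30, 15:15-15:45 (invert busy blocks within the working day).
Jonas free: 08:15-08:30, 15:30-17:30.
Imani free: 08:15-08:45, 13:00-13:15, 15:15-16:30, 17:45-18:00.
Omar ∩ Carol: 08:00-09:30.
Omar ∩ Carol ∩ Sam: 08:00-08:45.
Omar ∩ Carol ∩ Sam ∩ Emeka: 08:15-08:45.
Omar ∩ Carol ∩ Sam ∩ Emeka ∩ Jonas: 08:15-08:30.
Omar ∩ Carol ∩ Sam ∩ Emeka ∩ Jonas ∩ Imani: 08:15-08:30.
The longest is 08:15-08:30 at 15 minutes.

15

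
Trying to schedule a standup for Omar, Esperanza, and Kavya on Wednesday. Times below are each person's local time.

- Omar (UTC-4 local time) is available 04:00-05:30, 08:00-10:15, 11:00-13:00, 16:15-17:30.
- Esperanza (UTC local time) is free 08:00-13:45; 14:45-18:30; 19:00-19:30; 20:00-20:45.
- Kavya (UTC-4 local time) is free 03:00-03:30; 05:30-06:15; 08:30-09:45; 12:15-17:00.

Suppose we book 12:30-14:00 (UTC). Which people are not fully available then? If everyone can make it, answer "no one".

Esperanza, Kavya

Omar in UTC: 08:00-09:30, 12:00-14:15, 15:00-17:00, 20:15-21:30 (add 4h to convert from UTC-4).
Esperanza in UTC: 08:00-13:45, 14:45-18:30, 19:00-19:30, 20:00-20:45.
Kavya in UTC: 07:00-07:30, 09:30-10:15, 12:30-13:45, 16:15-21:00 (add 4h to convert from UTC-4).
Omar: free for 12:30-14:00. Esperanza: not fully free for 12:30-14:00. Kavya: not fully free for 12:30-14:00.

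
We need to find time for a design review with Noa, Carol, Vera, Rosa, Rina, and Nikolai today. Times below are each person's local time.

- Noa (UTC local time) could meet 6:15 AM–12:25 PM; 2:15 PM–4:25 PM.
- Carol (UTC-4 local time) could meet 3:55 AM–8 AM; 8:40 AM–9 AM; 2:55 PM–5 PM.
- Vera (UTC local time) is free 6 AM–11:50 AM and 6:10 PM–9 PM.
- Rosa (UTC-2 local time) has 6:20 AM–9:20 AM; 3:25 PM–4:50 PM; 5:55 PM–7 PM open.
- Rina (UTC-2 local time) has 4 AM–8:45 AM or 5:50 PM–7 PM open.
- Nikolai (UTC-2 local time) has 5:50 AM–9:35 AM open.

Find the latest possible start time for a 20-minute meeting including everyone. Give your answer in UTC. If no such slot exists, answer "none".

Noa in UTC: 06:15-12:25, 14:15-16:25.
Carol in UTC: 07:55-12:00, 12:40-13:00, 18:55-21:00 (add 4h to convert from UTC-4).
Vera in UTC: 06:00-11:50, 18:10-21:00.
Rosa in UTC: 08:20-11:20, 17:25-18:50, 19:55-21:00 (add 2h to convert from UTC-2).
Rina in UTC: 06:00-10:45, 19:50-21:00 (add 2h to convert from UTC-2).
Nikolai in UTC: 07:50-11:35 (add 2h to convert from UTC-2).
Noa ∩ Carol: 07:55-12:00.
Noa ∩ Carol ∩ Vera: 07:55-11:50.
Noa ∩ Carol ∩ Vera ∩ Rosa: 08:20-11:20.
Noa ∩ Carol ∩ Vera ∩ Rosa ∩ Rina: 08:20-10:45.
Noa ∩ Carol ∩ Vera ∩ Rosa ∩ Rina ∩ Nikolai: 08:20-10:45.
The last common window of at least 20 minutes is 08:20-10:45; a 20-minute meeting can start as late as 10:25 and still end by 10:45.

10:25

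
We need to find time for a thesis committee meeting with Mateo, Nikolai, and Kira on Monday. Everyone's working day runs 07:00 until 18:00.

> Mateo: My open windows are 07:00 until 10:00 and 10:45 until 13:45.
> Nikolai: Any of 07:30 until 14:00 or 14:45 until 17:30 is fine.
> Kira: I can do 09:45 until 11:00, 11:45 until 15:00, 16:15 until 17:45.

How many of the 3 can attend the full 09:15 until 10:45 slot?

1

Nikolai can make the full 09:15-10:45 slot — that's 1.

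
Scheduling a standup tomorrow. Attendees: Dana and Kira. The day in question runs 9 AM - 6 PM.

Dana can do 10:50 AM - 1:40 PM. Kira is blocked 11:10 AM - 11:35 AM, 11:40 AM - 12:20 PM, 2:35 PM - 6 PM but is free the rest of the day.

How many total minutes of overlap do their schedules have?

Dana free: 10:50-13:40.
Kira free: 09:00-11:10, 11:35-11:40, 12:20-14:35 (invert busy blocks within the working day).
Dana ∩ Kira: 10:50-11:10, 11:35-11:40, 12:20-13:40.
So the common availability across everyone is 10:50-11:10, 11:35-11:40, 12:20-13:40.
Summing the common windows: 20 + 5 + 80 = 105 minutes.

105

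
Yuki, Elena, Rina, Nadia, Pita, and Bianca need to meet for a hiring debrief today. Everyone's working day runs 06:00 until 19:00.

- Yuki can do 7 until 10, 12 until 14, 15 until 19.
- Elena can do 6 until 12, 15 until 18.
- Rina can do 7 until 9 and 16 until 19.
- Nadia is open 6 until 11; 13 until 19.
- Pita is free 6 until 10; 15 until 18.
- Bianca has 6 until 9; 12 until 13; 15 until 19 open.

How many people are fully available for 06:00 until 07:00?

Elena, Nadia, Pita, and Bianca can make the full 06:00-07:00 slot — that's 4.

4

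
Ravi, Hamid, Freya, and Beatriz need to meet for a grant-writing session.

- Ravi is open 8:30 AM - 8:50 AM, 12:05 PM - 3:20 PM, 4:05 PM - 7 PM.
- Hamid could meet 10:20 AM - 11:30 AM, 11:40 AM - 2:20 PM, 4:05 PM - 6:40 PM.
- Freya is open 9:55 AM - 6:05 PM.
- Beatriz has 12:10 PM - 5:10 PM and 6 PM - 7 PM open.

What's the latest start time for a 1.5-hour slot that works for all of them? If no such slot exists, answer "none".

12:50

Ravi ∩ Hamid: 12:05-14:20, 16:05-18:40.
Ravi ∩ Hamid ∩ Freya: 12:05-14:20, 16:05-18:05.
Ravi ∩ Hamid ∩ Freya ∩ Beatriz: 12:10-14:20, 16:05-17:10, 18:00-18:05.
Those are the intersection windows.
The last common window of at least 90 minutes is 12:10-14:20; a 90-minute meeting can start as late as 12:50 and still end by 14:20.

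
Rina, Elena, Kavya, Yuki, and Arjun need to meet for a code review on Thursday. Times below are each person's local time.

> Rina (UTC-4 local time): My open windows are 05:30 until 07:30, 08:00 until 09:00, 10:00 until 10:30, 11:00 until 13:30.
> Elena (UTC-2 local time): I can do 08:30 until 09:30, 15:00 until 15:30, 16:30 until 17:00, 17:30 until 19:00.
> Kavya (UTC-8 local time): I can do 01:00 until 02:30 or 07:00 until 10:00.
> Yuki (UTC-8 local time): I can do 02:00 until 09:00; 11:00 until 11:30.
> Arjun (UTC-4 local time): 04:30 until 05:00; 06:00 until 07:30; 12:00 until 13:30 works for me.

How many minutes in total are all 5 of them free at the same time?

Rina in UTC: 09:30-11:30, 12:00-13:00, 14:00-14:30, 15:00-17:30 (add 4h to convert from UTC-4).
Elena in UTC: 10:30-11:30, 17:00-17:30, 18:30-19:00, 19:30-21:00 (add 2h to convert from UTC-2).
Kavya in UTC: 09:00-10:30, 15:00-18:00 (add 8h to convert from UTC-8).
Yuki in UTC: 10:00-17:00, 19:00-19:30 (add 8h to convert from UTC-8).
Arjun in UTC: 08:30-09:00, 10:00-11:30, 16:00-17:30 (add 4h to convert from UTC-4).
Rina ∩ Elena: 10:30-11:30, 17:00-17:30.
Rina ∩ Elena ∩ Kavya: 17:00-17:30.
Rina ∩ Elena ∩ Kavya ∩ Yuki: ∅.
Rina ∩ Elena ∩ Kavya ∩ Yuki ∩ Arjun: ∅.
There is no time when everyone is free.
There is no common window, so the total is 0 minutes.

0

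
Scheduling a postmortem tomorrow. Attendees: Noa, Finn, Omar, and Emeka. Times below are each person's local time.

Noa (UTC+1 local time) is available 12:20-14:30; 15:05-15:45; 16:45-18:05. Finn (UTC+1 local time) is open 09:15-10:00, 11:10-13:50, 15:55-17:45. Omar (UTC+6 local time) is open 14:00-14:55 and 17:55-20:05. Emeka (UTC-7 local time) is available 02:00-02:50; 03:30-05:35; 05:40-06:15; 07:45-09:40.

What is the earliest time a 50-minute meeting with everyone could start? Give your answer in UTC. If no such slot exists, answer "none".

Noa in UTC: 11:20-13:30, 14:05-14:45, 15:45-17:05 (subtract 1h to convert from UTC+1).
Finn in UTC: 08:15-09:00, 10:10-12:50, 14:55-16:45 (subtract 1h to convert from UTC+1).
Omar in UTC: 08:00-08:55, 11:55-14:05 (subtract 6h to convert from UTC+6).
Emeka in UTC: 09:00-09:50, 10:30-12:35, 12:40-13:15, 14:45-16:40 (add 7h to convert from UTC-7).
Noa ∩ Finn: 11:20-12:50, 15:45-16:45.
Noa ∩ Finn ∩ Omar: 11:55-12:50.
Noa ∩ Finn ∩ Omar ∩ Emeka: 11:55-12:35, 12:40-12:50.
No common window is at least 50 minutes long.

none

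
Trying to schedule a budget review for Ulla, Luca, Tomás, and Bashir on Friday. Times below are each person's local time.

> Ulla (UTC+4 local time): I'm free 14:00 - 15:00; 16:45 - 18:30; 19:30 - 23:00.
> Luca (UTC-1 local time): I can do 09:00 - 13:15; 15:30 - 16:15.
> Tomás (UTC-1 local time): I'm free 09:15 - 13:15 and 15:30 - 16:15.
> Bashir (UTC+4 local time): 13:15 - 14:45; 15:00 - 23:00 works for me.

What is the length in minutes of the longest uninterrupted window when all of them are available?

Ulla in UTC: 10:00-11:00, 12:45-14:30, 15:30-19:00 (subtract 4h to convert from UTC+4).
Luca in UTC: 10:00-14:15, 16:30-17:15 (add 1h to convert from UTC-1).
Tomás in UTC: 10:15-14:15, 16:30-17:15 (add 1h to convert from UTC-1).
Bashir in UTC: 09:15-10:45, 11:00-19:00 (subtract 4h to convert from UTC+4).
Ulla ∩ Luca: 10:00-11:00, 12:45-14:15, 16:30-17:15.
Ulla ∩ Luca ∩ Tomás: 10:15-11:00, 12:45-14:15, 16:30-17:15.
Ulla ∩ Luca ∩ Tomás ∩ Bashir: 10:15-10:45, 12:45-14:15, 16:30-17:15.
Those are the intersection windows.
The longest is 12:45-14:15 at 90 minutes.

90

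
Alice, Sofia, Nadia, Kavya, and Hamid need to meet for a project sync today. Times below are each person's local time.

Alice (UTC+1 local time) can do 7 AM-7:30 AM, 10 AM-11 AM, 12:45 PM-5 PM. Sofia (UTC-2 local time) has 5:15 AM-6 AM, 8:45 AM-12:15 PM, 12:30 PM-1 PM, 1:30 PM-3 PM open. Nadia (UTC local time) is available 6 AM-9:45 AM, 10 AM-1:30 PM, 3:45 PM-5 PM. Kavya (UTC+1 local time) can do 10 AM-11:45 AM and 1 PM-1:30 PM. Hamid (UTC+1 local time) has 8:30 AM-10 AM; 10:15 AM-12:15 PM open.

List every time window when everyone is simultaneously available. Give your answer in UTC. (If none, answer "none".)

Alice in UTC: 06:00-06:30, 09:00-10:00, 11:45-16:00 (subtract 1h to convert from UTC+1).
Sofia in UTC: 07:15-08:00, 10:45-14:15, 14:30-15:00, 15:30-17:00 (add 2h to convert from UTC-2).
Nadia in UTC: 06:00-09:45, 10:00-13:30, 15:45-17:00.
Kavya in UTC: 09:00-10:45, 12:00-12:30 (subtract 1h to convert from UTC+1).
Hamid in UTC: 07:30-09:00, 09:15-11:15 (subtract 1h to convert from UTC+1).
Alice ∩ Sofia: 11:45-14:15, 14:30-15:00, 15:30-16:00.
Alice ∩ Sofia ∩ Nadia: 11:45-13:30, 15:45-16:00.
Alice ∩ Sofia ∩ Nadia ∩ Kavya: 12:00-12:30.
Alice ∩ Sofia ∩ Nadia ∩ Kavya ∩ Hamid: ∅.
There is no time when everyone is free.

none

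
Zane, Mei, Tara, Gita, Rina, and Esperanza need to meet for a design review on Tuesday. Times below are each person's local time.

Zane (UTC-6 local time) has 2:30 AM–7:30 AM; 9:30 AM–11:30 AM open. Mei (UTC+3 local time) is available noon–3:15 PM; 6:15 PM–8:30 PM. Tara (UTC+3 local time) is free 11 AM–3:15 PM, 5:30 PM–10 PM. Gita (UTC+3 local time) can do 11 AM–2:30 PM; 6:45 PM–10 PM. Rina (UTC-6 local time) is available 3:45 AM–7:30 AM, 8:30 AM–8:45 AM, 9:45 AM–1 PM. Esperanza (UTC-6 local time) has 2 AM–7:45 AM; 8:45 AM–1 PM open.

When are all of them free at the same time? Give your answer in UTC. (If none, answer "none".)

Zane in UTC: 08:30-13:30, 15:30-17:30 (add 6h to convert from UTC-6).
Mei in UTC: 09:00-12:15, 15:15-17:30 (subtract 3h to convert from UTC+3).
Tara in UTC: 08:00-12:15, 14:30-19:00 (subtract 3h to convert from UTC+3).
Gita in UTC: 08:00-11:30, 15:45-19:00 (subtract 3h to convert from UTC+3).
Rina in UTC: 09:45-13:30, 14:30-14:45, 15:45-19:00 (add 6h to convert from UTC-6).
Esperanza in UTC: 08:00-13:45, 14:45-19:00 (add 6h to convert from UTC-6).
Zane ∩ Mei: 09:00-12:15, 15:30-17:30.
Zane ∩ Mei ∩ Tara: 09:00-12:15, 15:30-17:30.
Zane ∩ Mei ∩ Tara ∩ Gita: 09:00-11:30, 15:45-17:30.
Zane ∩ Mei ∩ Tara ∩ Gita ∩ Rina: 09:45-11:30, 15:45-17:30.
Zane ∩ Mei ∩ Tara ∩ Gita ∩ Rina ∩ Esperanza: 09:45-11:30, 15:45-17:30.

09:45-11:30, 15:45-17:30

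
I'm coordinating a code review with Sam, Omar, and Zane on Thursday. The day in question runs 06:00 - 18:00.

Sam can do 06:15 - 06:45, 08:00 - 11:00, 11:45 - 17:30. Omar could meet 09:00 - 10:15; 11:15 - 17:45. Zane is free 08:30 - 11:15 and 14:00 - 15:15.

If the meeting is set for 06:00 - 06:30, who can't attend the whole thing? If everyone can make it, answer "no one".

Omar, Sam, Zane

Sam: not fully free for 06:00-06:30. Omar: not fully free for 06:00-06:30. Zane: not fully free for 06:00-06:30.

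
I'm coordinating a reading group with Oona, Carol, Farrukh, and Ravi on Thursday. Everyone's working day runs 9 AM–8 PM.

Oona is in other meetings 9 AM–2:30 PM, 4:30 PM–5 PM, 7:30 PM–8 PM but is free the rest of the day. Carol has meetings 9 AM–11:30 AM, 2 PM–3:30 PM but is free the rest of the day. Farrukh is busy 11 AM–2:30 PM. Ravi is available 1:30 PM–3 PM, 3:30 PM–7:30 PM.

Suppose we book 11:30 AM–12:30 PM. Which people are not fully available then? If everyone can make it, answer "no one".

Oona free: 14:30-16:30, 17:00-19:30 (invert busy blocks within the working day).
Carol free: 11:30-14:00, 15:30-20:00 (invert busy blocks within the working day).
Farrukh free: 09:00-11:00, 14:30-20:00 (invert busy blocks within the working day).
Ravi free: 13:30-15:00, 15:30-19:30.
Oona: not fully free for 11:30-12:30. Carol: free for 11:30-12:30. Farrukh: not fully free for 11:30-12:30. Ravi: not fully free for 11:30-12:30.

Farrukh, Oona, Ravi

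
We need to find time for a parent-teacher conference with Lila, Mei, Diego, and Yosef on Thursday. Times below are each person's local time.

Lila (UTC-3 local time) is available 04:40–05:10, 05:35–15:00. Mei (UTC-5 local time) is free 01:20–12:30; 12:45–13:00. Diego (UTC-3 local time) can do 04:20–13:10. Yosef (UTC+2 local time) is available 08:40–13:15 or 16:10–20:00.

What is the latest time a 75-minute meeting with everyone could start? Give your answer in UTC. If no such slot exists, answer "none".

Lila in UTC: 07:40-08:10, 08:35-18:00 (add 3h to convert from UTC-3).
Mei in UTC: 06:20-17:30, 17:45-18:00 (add 5h to convert from UTC-5).
Diego in UTC: 07:20-16:10 (add 3h to convert from UTC-3).
Yosef in UTC: 06:40-11:15, 14:10-18:00 (subtract 2h to convert from UTC+2).
Lila ∩ Mei: 07:40-08:10, 08:35-17:30, 17:45-18:00.
Lila ∩ Mei ∩ Diego: 07:40-08:10, 08:35-16:10.
Lila ∩ Mei ∩ Diego ∩ Yosef: 07:40-08:10, 08:35-11:15, 14:10-16:10.
So the common availability across everyone is 07:40-08:10, 08:35-11:15, 14:10-16:10.
The last common window of at least 75 minutes is 14:10-16:10; a 75-minute meeting can start as late as 14:55 and still end by 16:10.

14:55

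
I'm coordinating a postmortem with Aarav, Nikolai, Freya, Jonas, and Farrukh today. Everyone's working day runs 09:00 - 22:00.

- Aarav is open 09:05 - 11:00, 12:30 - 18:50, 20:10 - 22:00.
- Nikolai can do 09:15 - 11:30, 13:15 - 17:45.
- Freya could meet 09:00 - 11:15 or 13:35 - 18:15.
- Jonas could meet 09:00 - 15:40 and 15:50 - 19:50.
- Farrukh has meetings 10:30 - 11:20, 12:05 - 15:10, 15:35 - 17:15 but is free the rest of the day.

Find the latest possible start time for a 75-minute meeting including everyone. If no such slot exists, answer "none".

Aarav free: 09:05-11:00, 12:30-18:50, 20:10-22:00.
Nikolai free: 09:15-11:30, 13:15-17:45.
Freya free: 09:00-11:15, 13:35-18:15.
Jonas free: 09:00-15:40, 15:50-19:50.
Farrukh free: 09:00-10:30, 11:20-12:05, 15:10-15:35, 17:15-22:00 (invert busy blocks within the working day).
Aarav ∩ Nikolai: 09:15-11:00, 13:15-17:45.
Aarav ∩ Nikolai ∩ Freya: 09:15-11:00, 13:35-17:45.
Aarav ∩ Nikolai ∩ Freya ∩ Jonas: 09:15-11:00, 13:35-15:40, 15:50-17:45.
Aarav ∩ Nikolai ∩ Freya ∩ Jonas ∩ Farrukh: 09:15-10:30, 15:10-15:35, 17:15-17:45.
So the common availability across everyone is 09:15-10:30, 15:10-15:35, 17:15-17:45.
The last common window of at least 75 minutes is 09:15-10:30; a 75-minute meeting can start as late as 09:15 and still end by 10:30.

09:15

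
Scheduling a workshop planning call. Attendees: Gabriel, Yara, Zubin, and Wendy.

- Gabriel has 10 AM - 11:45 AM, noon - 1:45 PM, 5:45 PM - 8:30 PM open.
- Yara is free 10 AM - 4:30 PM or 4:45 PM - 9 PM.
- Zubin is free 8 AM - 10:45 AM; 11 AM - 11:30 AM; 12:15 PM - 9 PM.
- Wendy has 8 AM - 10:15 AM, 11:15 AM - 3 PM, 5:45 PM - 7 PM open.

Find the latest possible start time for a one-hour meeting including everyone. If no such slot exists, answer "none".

18:00

Gabriel ∩ Yara: 10:00-11:45, 12:00-13:45, 17:45-20:30.
Gabriel ∩ Yara ∩ Zubin: 10:00-10:45, 11:00-11:30, 12:15-13:45, 17:45-20:30.
Gabriel ∩ Yara ∩ Zubin ∩ Wendy: 10:00-10:15, 11:15-11:30, 12:15-13:45, 17:45-19:00.
The last common window of at least 60 minutes is 17:45-19:00; a 60-minute meeting can start as late as 18:00 and still end by 19:00.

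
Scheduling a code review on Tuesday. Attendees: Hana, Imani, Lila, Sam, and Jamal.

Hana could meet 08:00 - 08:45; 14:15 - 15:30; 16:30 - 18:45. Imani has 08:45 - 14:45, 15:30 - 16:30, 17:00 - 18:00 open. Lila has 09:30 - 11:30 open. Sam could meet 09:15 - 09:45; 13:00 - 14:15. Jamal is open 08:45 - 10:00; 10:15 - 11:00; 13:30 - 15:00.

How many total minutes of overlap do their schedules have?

Hana ∩ Imani: 14:15-14:45, 17:00-18:00.
Hana ∩ Imani ∩ Lila: ∅.
Hana ∩ Imani ∩ Lila ∩ Sam: ∅.
Hana ∩ Imani ∩ Lila ∩ Sam ∩ Jamal: ∅.
There is no time when everyone is free.
There is no common window, so the total is 0 minutes.

0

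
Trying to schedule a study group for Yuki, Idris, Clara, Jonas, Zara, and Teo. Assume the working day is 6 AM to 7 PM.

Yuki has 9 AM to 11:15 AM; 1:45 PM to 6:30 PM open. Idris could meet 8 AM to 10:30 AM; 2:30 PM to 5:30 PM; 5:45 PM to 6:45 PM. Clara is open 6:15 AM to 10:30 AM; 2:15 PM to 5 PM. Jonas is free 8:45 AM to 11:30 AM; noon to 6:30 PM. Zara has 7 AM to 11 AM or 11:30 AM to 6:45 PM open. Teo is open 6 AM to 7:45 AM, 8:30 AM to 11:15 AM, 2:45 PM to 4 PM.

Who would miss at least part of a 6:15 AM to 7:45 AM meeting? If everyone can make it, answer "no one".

Idris, Jonas, Yuki, Zara

Yuki: not fully free for 06:15-07:45. Idris: not fully free for 06:15-07:45. Clara: free for 06:15-07:45. Jonas: not fully free for 06:15-07:45. Zara: not fully free for 06:15-07:45. Teo: free for 06:15-07:45.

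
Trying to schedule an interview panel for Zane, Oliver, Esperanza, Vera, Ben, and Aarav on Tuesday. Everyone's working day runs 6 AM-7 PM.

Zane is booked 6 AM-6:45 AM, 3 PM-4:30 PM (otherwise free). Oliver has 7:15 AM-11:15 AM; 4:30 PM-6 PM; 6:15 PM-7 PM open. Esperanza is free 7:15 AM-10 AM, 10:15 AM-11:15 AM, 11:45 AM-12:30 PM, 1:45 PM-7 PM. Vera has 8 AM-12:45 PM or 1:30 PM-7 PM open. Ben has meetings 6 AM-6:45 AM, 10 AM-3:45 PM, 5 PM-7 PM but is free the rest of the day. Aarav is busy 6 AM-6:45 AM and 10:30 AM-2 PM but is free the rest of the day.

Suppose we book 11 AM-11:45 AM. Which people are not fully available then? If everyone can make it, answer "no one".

Aarav, Ben, Esperanza, Oliver

Zane free: 06:45-15:00, 16:30-19:00 (invert busy blocks within the working day).
Oliver free: 07:15-11:15, 16:30-18:00, 18:15-19:00.
Esperanza free: 07:15-10:00, 10:15-11:15, 11:45-12:30, 13:45-19:00.
Vera free: 08:00-12:45, 13:30-19:00.
Ben free: 06:45-10:00, 15:45-17:00 (invert busy blocks within the working day).
Aarav free: 06:45-10:30, 14:00-19:00 (invert busy blocks within the working day).
Zane: free for 11:00-11:45. Oliver: not fully free for 11:00-11:45. Esperanza: not fully free for 11:00-11:45. Vera: free for 11:00-11:45. Ben: not fully free for 11:00-11:45. Aarav: not fully free for 11:00-11:45.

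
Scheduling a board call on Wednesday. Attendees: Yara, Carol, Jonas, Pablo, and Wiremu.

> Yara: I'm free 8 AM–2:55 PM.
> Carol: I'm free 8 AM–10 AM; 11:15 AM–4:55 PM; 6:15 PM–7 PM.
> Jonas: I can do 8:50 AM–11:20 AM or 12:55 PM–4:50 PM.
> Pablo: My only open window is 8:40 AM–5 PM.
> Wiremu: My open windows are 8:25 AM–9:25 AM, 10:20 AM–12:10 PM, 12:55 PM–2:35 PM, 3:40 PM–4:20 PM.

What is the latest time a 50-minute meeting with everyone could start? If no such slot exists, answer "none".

13:45

Yara ∩ Carol: 08:00-10:00, 11:15-14:55.
Yara ∩ Carol ∩ Jonas: 08:50-10:00, 11:15-11:20, 12:55-14:55.
Yara ∩ Carol ∩ Jonas ∩ Pablo: 08:50-10:00, 11:15-11:20, 12:55-14:55.
Yara ∩ Carol ∩ Jonas ∩ Pablo ∩ Wiremu: 08:50-09:25, 11:15-11:20, 12:55-14:35.
The last common window of at least 50 minutes is 12:55-14:35; a 50-minute meeting can start as late as 13:45 and still end by 14:35.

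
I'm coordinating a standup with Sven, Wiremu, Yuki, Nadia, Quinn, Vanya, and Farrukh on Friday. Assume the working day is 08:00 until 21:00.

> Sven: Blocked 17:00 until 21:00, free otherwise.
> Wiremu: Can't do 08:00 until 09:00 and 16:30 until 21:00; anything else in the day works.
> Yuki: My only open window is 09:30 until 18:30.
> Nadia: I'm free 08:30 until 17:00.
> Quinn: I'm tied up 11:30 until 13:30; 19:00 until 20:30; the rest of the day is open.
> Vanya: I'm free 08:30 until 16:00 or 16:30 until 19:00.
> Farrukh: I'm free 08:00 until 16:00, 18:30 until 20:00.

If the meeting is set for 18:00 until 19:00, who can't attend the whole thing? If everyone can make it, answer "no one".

Farrukh, Nadia, Sven, Wiremu, Yuki

Sven free: 08:00-17:00 (invert busy blocks within the working day).
Wiremu free: 09:00-16:30 (invert busy blocks within the working day).
Yuki free: 09:30-18:30.
Nadia free: 08:30-17:00.
Quinn free: 08:00-11:30, 13:30-19:00, 20:30-21:00 (invert busy blocks within the working day).
Vanya free: 08:30-16:00, 16:30-19:00.
Farrukh free: 08:00-16:00, 18:30-20:00.
Sven: not fully free for 18:00-19:00. Wiremu: not fully free for 18:00-19:00. Yuki: not fully free for 18:00-19:00. Nadia: not fully free for 18:00-19:00. Quinn: free for 18:00-19:00. Vanya: free for 18:00-19:00. Farrukh: not fully free for 18:00-19:00.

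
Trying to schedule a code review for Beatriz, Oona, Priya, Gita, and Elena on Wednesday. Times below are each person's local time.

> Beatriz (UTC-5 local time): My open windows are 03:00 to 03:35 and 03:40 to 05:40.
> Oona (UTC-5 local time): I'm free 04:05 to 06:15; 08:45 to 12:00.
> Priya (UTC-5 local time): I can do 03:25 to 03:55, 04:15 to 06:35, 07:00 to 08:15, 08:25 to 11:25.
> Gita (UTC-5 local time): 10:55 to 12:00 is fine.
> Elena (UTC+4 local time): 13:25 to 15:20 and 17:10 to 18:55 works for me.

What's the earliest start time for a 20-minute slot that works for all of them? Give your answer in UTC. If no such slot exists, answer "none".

Beatriz in UTC: 08:00-08:35, 08:40-10:40 (add 5h to convert from UTC-5).
Oona in UTC: 09:05-11:15, 13:45-17:00 (add 5h to convert from UTC-5).
Priya in UTC: 08:25-08:55, 09:15-11:35, 12:00-13:15, 13:25-16:25 (add 5h to convert from UTC-5).
Gita in UTC: 15:55-17:00 (add 5h to convert from UTC-5).
Elena in UTC: 09:25-11:20, 13:10-14:55 (subtract 4h to convert from UTC+4).
Beatriz ∩ Oona: 09:05-10:40.
Beatriz ∩ Oona ∩ Priya: 09:15-10:40.
Beatriz ∩ Oona ∩ Priya ∩ Gita: ∅.
Beatriz ∩ Oona ∩ Priya ∩ Gita ∩ Elena: ∅.
There is no time when everyone is free.
No common window is at least 20 minutes long.

none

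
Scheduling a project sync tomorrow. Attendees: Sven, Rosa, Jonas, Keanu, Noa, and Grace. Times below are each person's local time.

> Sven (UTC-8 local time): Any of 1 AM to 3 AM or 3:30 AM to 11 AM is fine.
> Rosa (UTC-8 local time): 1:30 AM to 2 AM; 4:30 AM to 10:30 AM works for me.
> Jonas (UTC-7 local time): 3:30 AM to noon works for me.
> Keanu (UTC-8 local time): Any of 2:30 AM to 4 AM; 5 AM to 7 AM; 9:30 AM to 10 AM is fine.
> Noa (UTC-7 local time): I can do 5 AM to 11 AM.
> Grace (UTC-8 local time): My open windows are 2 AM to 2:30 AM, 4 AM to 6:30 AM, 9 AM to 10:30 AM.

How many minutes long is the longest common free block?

Sven in UTC: 09:00-11:00, 11:30-19:00 (add 8h to convert from UTC-8).
Rosa in UTC: 09:30-10:00, 12:30-18:30 (add 8h to convert from UTC-8).
Jonas in UTC: 10:30-19:00 (add 7h to convert from UTC-7).
Keanu in UTC: 10:30-12:00, 13:00-15:00, 17:30-18:00 (add 8h to convert from UTC-8).
Noa in UTC: 12:00-18:00 (add 7h to convert from UTC-7).
Grace in UTC: 10:00-10:30, 12:00-14:30, 17:00-18:30 (add 8h to convert from UTC-8).
Sven ∩ Rosa: 09:30-10:00, 12:30-18:30.
Sven ∩ Rosa ∩ Jonas: 12:30-18:30.
Sven ∩ Rosa ∩ Jonas ∩ Keanu: 13:00-15:00, 17:30-18:00.
Sven ∩ Rosa ∩ Jonas ∩ Keanu ∩ Noa: 13:00-15:00, 17:30-18:00.
Sven ∩ Rosa ∩ Jonas ∩ Keanu ∩ Noa ∩ Grace: 13:00-14:30, 17:30-18:00.
Those are the intersection windows.
The longest is 13:00-14:30 at 90 minutes.

90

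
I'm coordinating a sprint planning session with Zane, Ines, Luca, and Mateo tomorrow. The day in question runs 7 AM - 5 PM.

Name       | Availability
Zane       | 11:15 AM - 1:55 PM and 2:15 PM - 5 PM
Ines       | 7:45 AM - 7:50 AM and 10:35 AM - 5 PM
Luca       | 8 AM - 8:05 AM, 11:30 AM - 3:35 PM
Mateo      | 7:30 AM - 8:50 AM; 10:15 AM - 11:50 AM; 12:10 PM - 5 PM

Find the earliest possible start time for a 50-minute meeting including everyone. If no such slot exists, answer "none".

12:10

Zane ∩ Ines: 11:15-13:55, 14:15-17:00.
Zane ∩ Ines ∩ Luca: 11:30-13:55, 14:15-15:35.
Zane ∩ Ines ∩ Luca ∩ Mateo: 11:30-11:50, 12:10-13:55, 14:15-15:35.
The first common window of at least 50 minutes is 12:10-13:55, so the earliest start is 12:10.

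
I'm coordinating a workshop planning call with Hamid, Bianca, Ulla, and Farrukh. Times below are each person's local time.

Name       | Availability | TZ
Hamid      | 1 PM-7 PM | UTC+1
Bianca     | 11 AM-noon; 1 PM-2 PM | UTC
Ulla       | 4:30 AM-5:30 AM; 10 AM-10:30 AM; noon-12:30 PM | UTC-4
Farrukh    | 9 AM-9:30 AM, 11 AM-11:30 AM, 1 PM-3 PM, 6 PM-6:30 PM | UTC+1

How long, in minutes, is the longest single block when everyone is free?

0

Hamid in UTC: 12:00-18:00 (subtract 1h to convert from UTC+1).
Bianca in UTC: 11:00-12:00, 13:00-14:00.
Ulla in UTC: 08:30-09:30, 14:00-14:30, 16:00-16:30 (add 4h to convert from UTC-4).
Farrukh in UTC: 08:00-08:30, 10:00-10:30, 12:00-14:00, 17:00-17:30 (subtract 1h to convert from UTC+1).
Hamid ∩ Bianca: 13:00-14:00.
Hamid ∩ Bianca ∩ Ulla: ∅.
Hamid ∩ Bianca ∩ Ulla ∩ Farrukh: ∅.
There is no time when everyone is free.
No common window exists, so the longest block is 0 minutes.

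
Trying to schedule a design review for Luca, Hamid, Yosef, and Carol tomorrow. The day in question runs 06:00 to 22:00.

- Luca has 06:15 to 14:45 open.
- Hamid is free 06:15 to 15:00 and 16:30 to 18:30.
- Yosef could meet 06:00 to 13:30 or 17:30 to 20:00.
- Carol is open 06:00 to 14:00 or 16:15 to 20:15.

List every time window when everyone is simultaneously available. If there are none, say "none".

06:15-13:30

Luca ∩ Hamid: 06:15-14:45.
Luca ∩ Hamid ∩ Yosef: 06:15-13:30.
Luca ∩ Hamid ∩ Yosef ∩ Carol: 06:15-13:30.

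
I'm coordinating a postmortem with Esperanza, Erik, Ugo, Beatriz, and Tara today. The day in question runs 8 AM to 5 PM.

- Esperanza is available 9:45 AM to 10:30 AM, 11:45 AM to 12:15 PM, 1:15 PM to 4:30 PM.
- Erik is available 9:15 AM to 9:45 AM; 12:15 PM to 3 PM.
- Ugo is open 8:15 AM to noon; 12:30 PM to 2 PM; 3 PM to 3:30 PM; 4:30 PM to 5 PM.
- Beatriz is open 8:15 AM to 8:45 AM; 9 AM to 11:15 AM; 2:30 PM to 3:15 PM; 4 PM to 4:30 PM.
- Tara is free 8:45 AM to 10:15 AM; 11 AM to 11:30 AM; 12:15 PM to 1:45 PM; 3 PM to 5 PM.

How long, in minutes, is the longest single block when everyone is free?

Esperanza ∩ Erik: 13:15-15:00.
Esperanza ∩ Erik ∩ Ugo: 13:15-14:00.
Esperanza ∩ Erik ∩ Ugo ∩ Beatriz: ∅.
Esperanza ∩ Erik ∩ Ugo ∩ Beatriz ∩ Tara: ∅.
There is no time when everyone is free.
No common window exists, so the longest block is 0 minutes.

0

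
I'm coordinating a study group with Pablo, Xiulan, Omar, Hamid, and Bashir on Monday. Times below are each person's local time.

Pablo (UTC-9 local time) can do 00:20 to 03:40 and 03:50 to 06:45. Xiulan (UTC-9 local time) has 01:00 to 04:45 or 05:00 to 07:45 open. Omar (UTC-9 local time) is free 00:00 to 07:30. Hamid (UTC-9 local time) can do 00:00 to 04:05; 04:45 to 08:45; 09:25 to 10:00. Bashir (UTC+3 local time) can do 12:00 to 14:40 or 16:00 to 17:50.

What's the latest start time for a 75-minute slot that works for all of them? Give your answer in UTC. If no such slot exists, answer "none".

10:25

Pablo in UTC: 09:20-12:40, 12:50-15:45 (add 9h to convert from UTC-9).
Xiulan in UTC: 10:00-13:45, 14:00-16:45 (add 9h to convert from UTC-9).
Omar in UTC: 09:00-16:30 (add 9h to convert from UTC-9).
Hamid in UTC: 09:00-13:05, 13:45-17:45, 18:25-19:00 (add 9h to convert from UTC-9).
Bashir in UTC: 09:00-11:40, 13:00-14:50 (subtract 3h to convert from UTC+3).
Pablo ∩ Xiulan: 10:00-12:40, 12:50-13:45, 14:00-15:45.
Pablo ∩ Xiulan ∩ Omar: 10:00-12:40, 12:50-13:45, 14:00-15:45.
Pablo ∩ Xiulan ∩ Omar ∩ Hamid: 10:00-12:40, 12:50-13:05, 14:00-15:45.
Pablo ∩ Xiulan ∩ Omar ∩ Hamid ∩ Bashir: 10:00-11:40, 13:00-13:05, 14:00-14:50.
Those are the intersection windows.
The last common window of at least 75 minutes is 10:00-11:40; a 75-minute meeting can start as late as 10:25 and still end by 11:40.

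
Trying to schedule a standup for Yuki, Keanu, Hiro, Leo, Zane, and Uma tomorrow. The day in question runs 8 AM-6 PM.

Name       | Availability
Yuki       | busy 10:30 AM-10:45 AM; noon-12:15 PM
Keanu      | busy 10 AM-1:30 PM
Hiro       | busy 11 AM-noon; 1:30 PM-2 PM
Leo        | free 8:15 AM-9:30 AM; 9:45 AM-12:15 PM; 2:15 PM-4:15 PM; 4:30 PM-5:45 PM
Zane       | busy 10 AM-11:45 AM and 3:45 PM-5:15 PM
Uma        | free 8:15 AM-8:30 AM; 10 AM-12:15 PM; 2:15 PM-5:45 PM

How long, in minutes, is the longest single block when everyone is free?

Yuki free: 08:00-10:30, 10:45-12:00, 12:15-18:00 (invert busy blocks within the working day).
Keanu free: 08:00-10:00, 13:30-18:00 (invert busy blocks within the working day).
Hiro free: 08:00-11:00, 12:00-13:30, 14:00-18:00 (invert busy blocks within the working day).
Leo free: 08:15-09:30, 09:45-12:15, 14:15-16:15, 16:30-17:45.
Zane free: 08:00-10:00, 11:45-15:45, 17:15-18:00 (invert busy blocks within the working day).
Uma free: 08:15-08:30, 10:00-12:15, 14:15-17:45.
Yuki ∩ Keanu: 08:00-10:00, 13:30-18:00.
Yuki ∩ Keanu ∩ Hiro: 08:00-10:00, 14:00-18:00.
Yuki ∩ Keanu ∩ Hiro ∩ Leo: 08:15-09:30, 09:45-10:00, 14:15-16:15, 16:30-17:45.
Yuki ∩ Keanu ∩ Hiro ∩ Leo ∩ Zane: 08:15-09:30, 09:45-10:00, 14:15-15:45, 17:15-17:45.
Yuki ∩ Keanu ∩ Hiro ∩ Leo ∩ Zane ∩ Uma: 08:15-08:30, 14:15-15:45, 17:15-17:45.
The longest is 14:15-15:45 at 90 minutes.

90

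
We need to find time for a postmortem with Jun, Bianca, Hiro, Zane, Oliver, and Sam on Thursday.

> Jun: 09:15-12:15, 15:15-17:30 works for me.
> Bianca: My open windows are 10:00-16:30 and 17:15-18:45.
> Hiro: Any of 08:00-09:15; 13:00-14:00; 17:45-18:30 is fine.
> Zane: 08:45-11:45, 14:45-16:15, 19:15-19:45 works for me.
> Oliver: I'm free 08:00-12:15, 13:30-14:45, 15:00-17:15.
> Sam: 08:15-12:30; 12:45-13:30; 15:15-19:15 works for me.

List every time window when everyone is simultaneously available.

none

Jun ∩ Bianca: 10:00-12:15, 15:15-16:30, 17:15-17:30.
Jun ∩ Bianca ∩ Hiro: ∅.
Jun ∩ Bianca ∩ Hiro ∩ Zane: ∅.
Jun ∩ Bianca ∩ Hiro ∩ Zane ∩ Oliver: ∅.
Jun ∩ Bianca ∩ Hiro ∩ Zane ∩ Oliver ∩ Sam: ∅.
There is no time when everyone is free.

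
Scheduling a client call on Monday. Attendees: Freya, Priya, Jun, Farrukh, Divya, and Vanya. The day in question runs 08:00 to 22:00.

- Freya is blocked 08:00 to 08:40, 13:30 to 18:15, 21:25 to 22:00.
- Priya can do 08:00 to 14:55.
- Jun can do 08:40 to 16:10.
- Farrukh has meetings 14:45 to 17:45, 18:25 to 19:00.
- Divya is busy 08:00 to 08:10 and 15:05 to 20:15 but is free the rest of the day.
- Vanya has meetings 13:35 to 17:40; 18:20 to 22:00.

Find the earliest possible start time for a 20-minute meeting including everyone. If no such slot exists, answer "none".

Freya free: 08:40-13:30, 18:15-21:25 (invert busy blocks within the working day).
Priya free: 08:00-14:55.
Jun free: 08:40-16:10.
Farrukh free: 08:00-14:45, 17:45-18:25, 19:00-22:00 (invert busy blocks within the working day).
Divya free: 08:10-15:05, 20:15-22:00 (invert busy blocks within the working day).
Vanya free: 08:00-13:35, 17:40-18:20 (invert busy blocks within the working day).
Freya ∩ Priya: 08:40-13:30.
Freya ∩ Priya ∩ Jun: 08:40-13:30.
Freya ∩ Priya ∩ Jun ∩ Farrukh: 08:40-13:30.
Freya ∩ Priya ∩ Jun ∩ Farrukh ∩ Divya: 08:40-13:30.
Freya ∩ Priya ∩ Jun ∩ Farrukh ∩ Divya ∩ Vanya: 08:40-13:30.
Those are the intersection windows.
The first common window of at least 20 minutes is 08:40-13:30, so the earliest start is 08:40.

08:40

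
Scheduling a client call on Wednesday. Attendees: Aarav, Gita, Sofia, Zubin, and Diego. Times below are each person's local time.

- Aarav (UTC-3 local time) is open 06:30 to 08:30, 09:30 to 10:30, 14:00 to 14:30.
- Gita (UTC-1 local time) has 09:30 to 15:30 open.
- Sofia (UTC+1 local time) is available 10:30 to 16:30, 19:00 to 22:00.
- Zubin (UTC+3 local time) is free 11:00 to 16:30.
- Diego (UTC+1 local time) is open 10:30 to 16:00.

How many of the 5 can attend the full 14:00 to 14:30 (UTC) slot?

3

Aarav in UTC: 09:30-11:30, 12:30-13:30, 17:00-17:30 (add 3h to convert from UTC-3).
Gita in UTC: 10:30-16:30 (add 1h to convert from UTC-1).
Sofia in UTC: 09:30-15:30, 18:00-21:00 (subtract 1h to convert from UTC+1).
Zubin in UTC: 08:00-13:30 (subtract 3h to convert from UTC+3).
Diego in UTC: 09:30-15:00 (subtract 1h to convert from UTC+1).
Gita, Sofia, and Diego can make the full 14:00-14:30 slot — that's 3.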